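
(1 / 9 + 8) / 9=73 / 81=0.90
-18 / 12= -1.50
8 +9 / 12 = 35 / 4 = 8.75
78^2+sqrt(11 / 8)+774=sqrt(22) / 4+6858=6859.17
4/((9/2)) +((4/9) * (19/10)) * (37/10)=301/75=4.01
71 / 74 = 0.96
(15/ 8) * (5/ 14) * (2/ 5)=15/ 56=0.27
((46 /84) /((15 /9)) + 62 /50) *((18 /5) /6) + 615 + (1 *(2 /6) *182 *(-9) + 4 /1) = 129397 /1750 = 73.94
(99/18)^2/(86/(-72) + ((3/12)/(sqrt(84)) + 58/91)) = -723422700/13290559 - 7729722 *sqrt(21)/13290559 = -57.10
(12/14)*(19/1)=114/7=16.29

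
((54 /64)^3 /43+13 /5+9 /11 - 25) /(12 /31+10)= -51814296613 /24953815040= -2.08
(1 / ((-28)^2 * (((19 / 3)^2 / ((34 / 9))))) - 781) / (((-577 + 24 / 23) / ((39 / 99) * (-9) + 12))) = 236404108845 / 20620704104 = 11.46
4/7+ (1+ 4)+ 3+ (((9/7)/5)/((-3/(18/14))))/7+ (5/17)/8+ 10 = 4336503/233240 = 18.59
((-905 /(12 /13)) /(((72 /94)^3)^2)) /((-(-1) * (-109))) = 126817468345685 /2847231295488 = 44.54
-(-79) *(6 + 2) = 632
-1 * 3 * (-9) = 27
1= 1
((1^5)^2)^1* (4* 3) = 12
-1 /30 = -0.03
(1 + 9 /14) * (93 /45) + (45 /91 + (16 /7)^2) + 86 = 1817633 /19110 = 95.11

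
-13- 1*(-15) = 2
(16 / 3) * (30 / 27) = 160 / 27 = 5.93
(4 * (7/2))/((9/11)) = 154/9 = 17.11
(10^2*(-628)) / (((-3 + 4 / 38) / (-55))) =-1193200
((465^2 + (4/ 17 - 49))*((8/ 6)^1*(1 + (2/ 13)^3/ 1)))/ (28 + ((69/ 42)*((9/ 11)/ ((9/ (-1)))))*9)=25598325984/ 2358733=10852.57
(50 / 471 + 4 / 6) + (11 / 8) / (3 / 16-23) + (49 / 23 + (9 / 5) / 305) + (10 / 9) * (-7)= -17832488972 / 3617951175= -4.93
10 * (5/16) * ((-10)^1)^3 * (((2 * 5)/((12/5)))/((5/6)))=-15625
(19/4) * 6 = 57/2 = 28.50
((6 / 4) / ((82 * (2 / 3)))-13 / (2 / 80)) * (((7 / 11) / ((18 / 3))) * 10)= -5969285 / 10824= -551.49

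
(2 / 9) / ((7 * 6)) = 1 / 189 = 0.01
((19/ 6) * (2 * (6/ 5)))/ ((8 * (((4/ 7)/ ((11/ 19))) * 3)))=77/ 240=0.32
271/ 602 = 0.45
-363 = -363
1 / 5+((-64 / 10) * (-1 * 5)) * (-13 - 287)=-9599.80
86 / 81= 1.06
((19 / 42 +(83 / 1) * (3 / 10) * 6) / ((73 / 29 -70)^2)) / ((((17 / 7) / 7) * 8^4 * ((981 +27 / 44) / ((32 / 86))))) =2037838033 / 232163272251319680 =0.00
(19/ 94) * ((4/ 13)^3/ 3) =608/ 309777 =0.00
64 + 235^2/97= 61433/97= 633.33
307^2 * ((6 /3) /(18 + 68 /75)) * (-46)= -325159050 /709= -458616.43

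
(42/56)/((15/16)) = 4/5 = 0.80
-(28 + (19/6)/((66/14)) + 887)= -181303/198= -915.67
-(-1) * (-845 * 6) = -5070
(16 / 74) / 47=8 / 1739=0.00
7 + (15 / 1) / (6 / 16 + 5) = 421 / 43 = 9.79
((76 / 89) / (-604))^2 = 361 / 180606721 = 0.00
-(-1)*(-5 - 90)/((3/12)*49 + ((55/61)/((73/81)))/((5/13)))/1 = -1692140/264529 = -6.40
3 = 3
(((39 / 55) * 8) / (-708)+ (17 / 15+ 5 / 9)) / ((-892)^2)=4909 / 2323736712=0.00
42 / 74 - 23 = -830 / 37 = -22.43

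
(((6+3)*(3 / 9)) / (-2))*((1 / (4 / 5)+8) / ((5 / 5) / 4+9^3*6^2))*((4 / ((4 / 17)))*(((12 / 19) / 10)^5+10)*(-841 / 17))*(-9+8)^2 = 3611661577776813 / 812292014759375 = 4.45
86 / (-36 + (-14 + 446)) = 43 / 198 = 0.22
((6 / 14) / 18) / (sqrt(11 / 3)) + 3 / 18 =sqrt(33) / 462 + 1 / 6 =0.18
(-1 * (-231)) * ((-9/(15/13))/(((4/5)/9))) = -20270.25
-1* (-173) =173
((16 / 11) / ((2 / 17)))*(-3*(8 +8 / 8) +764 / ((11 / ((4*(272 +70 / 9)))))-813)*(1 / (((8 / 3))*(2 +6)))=16175177 / 363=44559.72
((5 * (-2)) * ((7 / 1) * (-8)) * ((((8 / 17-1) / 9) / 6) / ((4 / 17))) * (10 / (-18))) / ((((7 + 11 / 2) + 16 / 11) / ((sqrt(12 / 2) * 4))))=30800 * sqrt(6) / 8289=9.10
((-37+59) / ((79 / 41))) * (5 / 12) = 2255 / 474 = 4.76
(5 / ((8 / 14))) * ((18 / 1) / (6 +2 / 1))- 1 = 299 / 16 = 18.69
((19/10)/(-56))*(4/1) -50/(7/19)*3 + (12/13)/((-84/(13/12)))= -85531/210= -407.29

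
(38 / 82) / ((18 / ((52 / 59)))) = 494 / 21771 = 0.02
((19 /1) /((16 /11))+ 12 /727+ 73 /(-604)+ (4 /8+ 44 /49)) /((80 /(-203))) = -35831255689 /983601920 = -36.43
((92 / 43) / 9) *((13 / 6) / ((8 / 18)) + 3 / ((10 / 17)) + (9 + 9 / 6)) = 2093 / 430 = 4.87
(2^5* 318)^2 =103550976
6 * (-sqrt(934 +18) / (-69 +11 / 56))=672 * sqrt(238) / 3853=2.69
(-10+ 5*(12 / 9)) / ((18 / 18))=-10 / 3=-3.33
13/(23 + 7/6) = 78/145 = 0.54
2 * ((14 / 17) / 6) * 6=28 / 17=1.65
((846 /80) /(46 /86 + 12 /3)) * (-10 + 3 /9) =-22.54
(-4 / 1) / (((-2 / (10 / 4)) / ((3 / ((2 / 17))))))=255 / 2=127.50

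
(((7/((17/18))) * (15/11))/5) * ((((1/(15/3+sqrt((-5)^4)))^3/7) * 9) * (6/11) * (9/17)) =243/8742250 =0.00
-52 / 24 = -13 / 6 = -2.17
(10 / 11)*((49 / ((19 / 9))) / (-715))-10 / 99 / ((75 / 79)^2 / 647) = -21951025568 / 302605875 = -72.54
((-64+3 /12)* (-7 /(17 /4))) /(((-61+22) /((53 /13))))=-1855 /169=-10.98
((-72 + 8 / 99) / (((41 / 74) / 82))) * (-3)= 1053760 / 33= 31932.12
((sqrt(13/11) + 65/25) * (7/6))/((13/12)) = 14 * sqrt(143)/143 + 14/5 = 3.97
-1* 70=-70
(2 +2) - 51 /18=7 /6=1.17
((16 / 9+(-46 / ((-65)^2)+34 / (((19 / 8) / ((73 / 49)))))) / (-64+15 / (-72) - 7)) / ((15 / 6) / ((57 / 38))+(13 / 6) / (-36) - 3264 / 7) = 470922950016 / 674722933395875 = 0.00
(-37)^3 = -50653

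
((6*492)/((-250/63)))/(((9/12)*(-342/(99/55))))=61992/11875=5.22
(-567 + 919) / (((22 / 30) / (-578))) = -277440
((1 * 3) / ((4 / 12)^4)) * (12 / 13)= 2916 / 13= 224.31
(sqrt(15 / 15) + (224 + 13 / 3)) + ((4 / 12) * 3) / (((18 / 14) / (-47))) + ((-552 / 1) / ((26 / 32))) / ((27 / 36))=-713.07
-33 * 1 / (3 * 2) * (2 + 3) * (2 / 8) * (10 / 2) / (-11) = 3.12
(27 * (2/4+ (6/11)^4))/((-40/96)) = -2791746/73205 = -38.14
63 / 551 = 0.11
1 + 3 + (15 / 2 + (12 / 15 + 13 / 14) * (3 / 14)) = 11633 / 980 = 11.87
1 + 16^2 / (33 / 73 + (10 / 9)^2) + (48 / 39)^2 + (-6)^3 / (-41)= 11026455229 / 69102917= 159.57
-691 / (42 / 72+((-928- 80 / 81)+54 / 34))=3806028 / 5104903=0.75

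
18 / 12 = 3 / 2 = 1.50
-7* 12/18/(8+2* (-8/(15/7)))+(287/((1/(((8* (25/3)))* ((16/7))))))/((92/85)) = 11149585/276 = 40397.05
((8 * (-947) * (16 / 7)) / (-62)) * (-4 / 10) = -121216 / 1085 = -111.72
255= 255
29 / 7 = 4.14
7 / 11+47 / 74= 1035 / 814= 1.27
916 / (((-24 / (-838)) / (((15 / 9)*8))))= 3838040 / 9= 426448.89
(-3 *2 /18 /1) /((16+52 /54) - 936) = 9 /24814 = 0.00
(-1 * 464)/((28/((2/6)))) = -116/21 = -5.52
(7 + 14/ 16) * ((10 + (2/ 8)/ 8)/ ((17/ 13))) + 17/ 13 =3491671/ 56576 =61.72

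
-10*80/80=-10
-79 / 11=-7.18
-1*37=-37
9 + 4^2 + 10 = 35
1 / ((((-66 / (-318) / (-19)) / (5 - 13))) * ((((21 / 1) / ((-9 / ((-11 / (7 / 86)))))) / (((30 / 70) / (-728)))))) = -9063 / 6628622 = -0.00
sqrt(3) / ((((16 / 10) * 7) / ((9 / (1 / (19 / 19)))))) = 45 * sqrt(3) / 56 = 1.39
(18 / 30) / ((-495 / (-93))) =31 / 275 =0.11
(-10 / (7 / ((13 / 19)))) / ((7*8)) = -65 / 3724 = -0.02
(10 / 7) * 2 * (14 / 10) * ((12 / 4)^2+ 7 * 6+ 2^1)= 212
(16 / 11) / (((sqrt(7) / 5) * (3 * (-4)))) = -20 * sqrt(7) / 231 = -0.23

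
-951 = -951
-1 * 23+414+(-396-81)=-86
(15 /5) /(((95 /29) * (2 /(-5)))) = -2.29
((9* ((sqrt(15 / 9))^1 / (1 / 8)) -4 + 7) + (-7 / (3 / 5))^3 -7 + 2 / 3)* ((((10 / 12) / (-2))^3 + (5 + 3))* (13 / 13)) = -588577535 / 46656 + 13699* sqrt(15) / 72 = -11878.37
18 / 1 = 18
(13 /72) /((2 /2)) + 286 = 20605 /72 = 286.18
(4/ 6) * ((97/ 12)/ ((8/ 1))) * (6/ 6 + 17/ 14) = 3007/ 2016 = 1.49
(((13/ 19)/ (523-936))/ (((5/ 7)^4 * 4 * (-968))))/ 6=4459/ 16276920000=0.00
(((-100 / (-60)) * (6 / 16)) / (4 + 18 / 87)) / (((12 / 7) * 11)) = 1015 / 128832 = 0.01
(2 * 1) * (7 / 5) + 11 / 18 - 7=-323 / 90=-3.59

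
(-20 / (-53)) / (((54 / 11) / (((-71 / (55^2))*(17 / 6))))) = -1207 / 236115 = -0.01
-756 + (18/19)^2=-272592/361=-755.10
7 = 7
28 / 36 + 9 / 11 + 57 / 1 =5801 / 99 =58.60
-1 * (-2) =2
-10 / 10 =-1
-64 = -64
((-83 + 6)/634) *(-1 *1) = 77/634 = 0.12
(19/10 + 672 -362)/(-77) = -3119/770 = -4.05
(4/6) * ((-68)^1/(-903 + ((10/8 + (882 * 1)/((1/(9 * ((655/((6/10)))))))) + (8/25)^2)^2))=-850000000/1408003375508417793483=-0.00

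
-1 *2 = -2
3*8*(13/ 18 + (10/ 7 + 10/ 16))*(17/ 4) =23783/ 84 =283.13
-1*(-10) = 10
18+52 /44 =211 /11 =19.18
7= 7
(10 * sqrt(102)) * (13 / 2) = 65 * sqrt(102) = 656.47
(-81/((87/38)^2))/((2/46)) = -298908/841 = -355.42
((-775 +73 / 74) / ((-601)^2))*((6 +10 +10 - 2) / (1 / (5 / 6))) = -572770 / 13364437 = -0.04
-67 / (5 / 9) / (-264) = 201 / 440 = 0.46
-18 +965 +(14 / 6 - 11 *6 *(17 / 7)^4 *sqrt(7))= 2848 / 3 - 5512386 *sqrt(7) / 2401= -5124.97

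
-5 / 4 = -1.25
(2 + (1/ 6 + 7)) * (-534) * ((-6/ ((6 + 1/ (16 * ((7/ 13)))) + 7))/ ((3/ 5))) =5482400/ 1469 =3732.06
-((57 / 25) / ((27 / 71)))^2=-1819801 / 50625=-35.95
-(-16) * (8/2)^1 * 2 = 128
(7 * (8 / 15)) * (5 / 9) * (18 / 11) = 112 / 33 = 3.39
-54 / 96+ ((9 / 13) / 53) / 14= -43335 / 77168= -0.56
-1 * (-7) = 7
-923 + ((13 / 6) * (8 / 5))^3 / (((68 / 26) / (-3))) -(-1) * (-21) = -991.79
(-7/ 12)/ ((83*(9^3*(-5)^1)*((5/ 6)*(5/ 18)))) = 7/ 840375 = 0.00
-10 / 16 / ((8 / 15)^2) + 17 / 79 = -80171 / 40448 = -1.98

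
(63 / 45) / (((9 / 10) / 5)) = 70 / 9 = 7.78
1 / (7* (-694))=-1 / 4858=-0.00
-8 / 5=-1.60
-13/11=-1.18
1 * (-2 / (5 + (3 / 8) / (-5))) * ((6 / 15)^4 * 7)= -1792 / 24625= -0.07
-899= -899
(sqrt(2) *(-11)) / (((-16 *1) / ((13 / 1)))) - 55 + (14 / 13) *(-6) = -799 / 13 + 143 *sqrt(2) / 16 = -48.82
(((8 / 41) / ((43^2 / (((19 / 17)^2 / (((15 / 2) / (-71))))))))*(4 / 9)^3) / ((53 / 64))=-1679753216 / 12697355163555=-0.00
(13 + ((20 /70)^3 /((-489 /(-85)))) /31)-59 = -239178022 /5199537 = -46.00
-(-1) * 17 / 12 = 17 / 12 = 1.42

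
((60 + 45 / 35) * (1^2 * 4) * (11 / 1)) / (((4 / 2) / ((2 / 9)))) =6292 / 21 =299.62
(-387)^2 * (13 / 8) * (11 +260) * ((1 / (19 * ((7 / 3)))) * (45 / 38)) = 71230885245 / 40432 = 1761745.28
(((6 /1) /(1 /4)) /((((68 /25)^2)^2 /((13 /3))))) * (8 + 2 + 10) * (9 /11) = 228515625 /7349848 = 31.09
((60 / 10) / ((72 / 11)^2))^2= 14641 / 746496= 0.02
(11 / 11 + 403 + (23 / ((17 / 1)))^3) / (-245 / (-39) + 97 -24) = 5.13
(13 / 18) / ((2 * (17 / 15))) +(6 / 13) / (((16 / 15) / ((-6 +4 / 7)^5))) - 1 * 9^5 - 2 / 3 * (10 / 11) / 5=-29951407948963 / 490293804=-61088.69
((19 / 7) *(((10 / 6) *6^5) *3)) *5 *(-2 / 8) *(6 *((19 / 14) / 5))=-10526760 / 49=-214831.84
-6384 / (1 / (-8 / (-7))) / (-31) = 7296 / 31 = 235.35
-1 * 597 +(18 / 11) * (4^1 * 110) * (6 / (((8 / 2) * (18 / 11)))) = 63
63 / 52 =1.21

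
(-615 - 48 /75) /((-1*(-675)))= -15391 /16875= -0.91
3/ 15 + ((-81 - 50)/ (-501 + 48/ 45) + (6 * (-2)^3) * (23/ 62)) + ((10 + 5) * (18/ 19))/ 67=-25350096358/ 1479665185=-17.13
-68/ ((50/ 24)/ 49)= -1599.36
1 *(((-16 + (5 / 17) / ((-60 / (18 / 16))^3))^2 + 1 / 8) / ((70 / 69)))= 252.47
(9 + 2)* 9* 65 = 6435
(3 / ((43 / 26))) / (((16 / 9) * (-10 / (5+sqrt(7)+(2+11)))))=-3159 / 1720 - 351 * sqrt(7) / 3440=-2.11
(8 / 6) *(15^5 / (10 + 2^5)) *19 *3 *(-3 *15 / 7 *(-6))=53001275.51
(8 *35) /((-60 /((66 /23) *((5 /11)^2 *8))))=-5600 /253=-22.13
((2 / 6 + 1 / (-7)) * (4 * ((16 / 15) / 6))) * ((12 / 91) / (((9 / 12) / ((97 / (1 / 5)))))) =198656 / 17199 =11.55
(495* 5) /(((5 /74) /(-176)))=-6446880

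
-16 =-16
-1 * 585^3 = -200201625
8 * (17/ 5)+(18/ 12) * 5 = 347/ 10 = 34.70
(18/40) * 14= 63/10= 6.30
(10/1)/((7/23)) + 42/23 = 5584/161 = 34.68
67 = 67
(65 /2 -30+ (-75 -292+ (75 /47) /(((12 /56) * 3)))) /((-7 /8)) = 408356 /987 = 413.73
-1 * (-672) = 672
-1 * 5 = -5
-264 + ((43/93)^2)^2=-263.95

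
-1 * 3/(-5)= 3/5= 0.60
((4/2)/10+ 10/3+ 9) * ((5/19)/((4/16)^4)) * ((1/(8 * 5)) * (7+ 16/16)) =168.87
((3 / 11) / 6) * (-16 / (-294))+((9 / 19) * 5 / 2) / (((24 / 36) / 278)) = 30343157 / 61446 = 493.82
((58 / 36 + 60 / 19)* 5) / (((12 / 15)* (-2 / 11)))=-163.93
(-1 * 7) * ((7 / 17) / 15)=-49 / 255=-0.19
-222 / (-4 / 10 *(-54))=-185 / 18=-10.28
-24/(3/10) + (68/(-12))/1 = -257/3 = -85.67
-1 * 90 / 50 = -9 / 5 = -1.80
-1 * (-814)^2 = -662596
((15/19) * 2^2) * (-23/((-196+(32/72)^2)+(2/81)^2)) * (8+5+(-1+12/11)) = 81487620/16780819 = 4.86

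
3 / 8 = 0.38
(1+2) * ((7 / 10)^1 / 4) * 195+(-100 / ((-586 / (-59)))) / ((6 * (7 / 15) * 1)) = 1620769 / 16408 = 98.78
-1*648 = -648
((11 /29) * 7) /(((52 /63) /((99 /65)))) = 480249 /98020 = 4.90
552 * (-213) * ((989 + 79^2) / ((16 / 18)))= -956333790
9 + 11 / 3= 38 / 3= 12.67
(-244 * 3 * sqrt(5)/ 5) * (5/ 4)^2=-511.50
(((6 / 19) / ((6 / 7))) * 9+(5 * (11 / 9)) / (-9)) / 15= 4058 / 23085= 0.18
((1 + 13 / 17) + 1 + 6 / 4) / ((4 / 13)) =1885 / 136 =13.86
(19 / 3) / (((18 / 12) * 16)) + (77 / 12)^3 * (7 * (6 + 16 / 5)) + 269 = 74665033 / 4320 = 17283.57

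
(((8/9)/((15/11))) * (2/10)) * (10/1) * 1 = 1.30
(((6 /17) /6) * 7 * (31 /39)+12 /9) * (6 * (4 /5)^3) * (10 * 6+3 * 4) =10146816 /27625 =367.31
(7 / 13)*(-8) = -4.31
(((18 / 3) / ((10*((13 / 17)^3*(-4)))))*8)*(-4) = 117912 / 10985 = 10.73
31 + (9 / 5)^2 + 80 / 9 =43.13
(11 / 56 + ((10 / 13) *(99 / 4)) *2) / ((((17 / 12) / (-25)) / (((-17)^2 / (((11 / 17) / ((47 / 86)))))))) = -2580430425 / 15652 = -164862.66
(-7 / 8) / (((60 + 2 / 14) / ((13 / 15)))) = -637 / 50520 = -0.01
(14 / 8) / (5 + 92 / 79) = 553 / 1948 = 0.28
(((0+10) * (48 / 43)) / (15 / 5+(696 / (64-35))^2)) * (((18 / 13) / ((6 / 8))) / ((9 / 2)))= 0.01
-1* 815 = -815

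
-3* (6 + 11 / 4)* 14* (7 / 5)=-1029 / 2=-514.50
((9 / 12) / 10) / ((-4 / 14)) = -21 / 80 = -0.26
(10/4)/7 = 5/14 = 0.36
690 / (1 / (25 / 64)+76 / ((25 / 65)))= 2875 / 834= 3.45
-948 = -948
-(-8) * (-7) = -56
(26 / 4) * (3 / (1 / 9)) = 351 / 2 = 175.50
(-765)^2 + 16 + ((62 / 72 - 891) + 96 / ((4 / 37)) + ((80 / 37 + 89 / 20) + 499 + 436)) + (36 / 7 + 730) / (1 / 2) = 6849069596 / 11655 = 587650.76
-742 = -742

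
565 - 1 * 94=471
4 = 4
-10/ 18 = -5/ 9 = -0.56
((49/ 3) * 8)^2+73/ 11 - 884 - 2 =1603247/ 99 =16194.41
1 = 1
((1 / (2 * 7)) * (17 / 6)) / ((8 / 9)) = 51 / 224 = 0.23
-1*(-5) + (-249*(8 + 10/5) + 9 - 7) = -2483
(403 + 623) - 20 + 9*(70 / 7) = 1096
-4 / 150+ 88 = 6598 / 75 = 87.97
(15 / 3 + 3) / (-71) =-8 / 71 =-0.11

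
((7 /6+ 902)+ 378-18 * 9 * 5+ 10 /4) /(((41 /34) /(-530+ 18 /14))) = -207677.25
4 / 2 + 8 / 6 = 10 / 3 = 3.33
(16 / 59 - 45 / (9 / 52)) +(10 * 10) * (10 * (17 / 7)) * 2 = 1898732 / 413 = 4597.41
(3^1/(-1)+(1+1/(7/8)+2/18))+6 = 331/63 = 5.25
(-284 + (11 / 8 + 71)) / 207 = -1.02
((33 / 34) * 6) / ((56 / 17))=99 / 56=1.77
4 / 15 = 0.27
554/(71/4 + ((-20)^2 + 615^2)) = 2216/1514571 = 0.00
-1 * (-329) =329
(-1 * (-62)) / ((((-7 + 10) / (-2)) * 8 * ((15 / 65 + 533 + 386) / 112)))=-11284 / 17925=-0.63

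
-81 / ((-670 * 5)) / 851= 81 / 2850850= 0.00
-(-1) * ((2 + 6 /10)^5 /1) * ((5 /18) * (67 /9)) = 24876631 /101250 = 245.70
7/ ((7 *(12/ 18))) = 3/ 2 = 1.50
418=418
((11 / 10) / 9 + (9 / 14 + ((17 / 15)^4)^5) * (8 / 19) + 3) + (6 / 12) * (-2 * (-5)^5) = 277167267720034896011913276187 / 88451829020118713378906250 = 3133.54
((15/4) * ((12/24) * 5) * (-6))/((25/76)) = -171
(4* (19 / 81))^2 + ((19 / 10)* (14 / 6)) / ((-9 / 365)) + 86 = -1219243 / 13122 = -92.92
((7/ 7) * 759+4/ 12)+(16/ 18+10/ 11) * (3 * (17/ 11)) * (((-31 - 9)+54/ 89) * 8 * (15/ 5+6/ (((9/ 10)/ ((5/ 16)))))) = -13715974/ 1089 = -12595.02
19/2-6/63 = 395/42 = 9.40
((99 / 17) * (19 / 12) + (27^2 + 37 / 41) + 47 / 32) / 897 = 5506053 / 6668896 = 0.83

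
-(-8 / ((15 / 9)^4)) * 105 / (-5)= -13608 / 625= -21.77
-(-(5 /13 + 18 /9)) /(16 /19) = 2.83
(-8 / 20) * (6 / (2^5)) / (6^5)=-1 / 103680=-0.00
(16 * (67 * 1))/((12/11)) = 2948/3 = 982.67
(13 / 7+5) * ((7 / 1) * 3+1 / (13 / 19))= 14016 / 91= 154.02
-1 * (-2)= 2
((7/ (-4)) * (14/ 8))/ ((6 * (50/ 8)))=-49/ 600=-0.08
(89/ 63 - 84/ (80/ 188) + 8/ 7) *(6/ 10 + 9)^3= -107741184/ 625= -172385.89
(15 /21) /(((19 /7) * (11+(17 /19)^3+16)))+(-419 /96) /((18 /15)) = -198616195 /54750528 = -3.63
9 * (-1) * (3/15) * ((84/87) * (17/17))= -252/145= -1.74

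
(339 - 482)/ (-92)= 143/ 92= 1.55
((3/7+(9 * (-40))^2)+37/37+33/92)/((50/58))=2420442979/16100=150338.07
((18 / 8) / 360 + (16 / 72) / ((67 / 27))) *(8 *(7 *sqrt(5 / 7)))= 1027 *sqrt(35) / 1340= 4.53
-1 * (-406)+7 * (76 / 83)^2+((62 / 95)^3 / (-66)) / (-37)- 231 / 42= 5861292884787467 / 14423566467750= 406.37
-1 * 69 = -69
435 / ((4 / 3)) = 1305 / 4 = 326.25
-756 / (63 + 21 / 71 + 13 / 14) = -751464 / 63839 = -11.77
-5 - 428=-433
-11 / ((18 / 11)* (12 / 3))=-121 / 72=-1.68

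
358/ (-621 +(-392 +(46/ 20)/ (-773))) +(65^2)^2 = 139779548353285/ 7830513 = 17850624.65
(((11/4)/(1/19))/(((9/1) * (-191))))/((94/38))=-3971/323172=-0.01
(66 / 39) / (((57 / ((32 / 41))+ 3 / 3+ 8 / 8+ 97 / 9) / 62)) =392832 / 321269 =1.22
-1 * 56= -56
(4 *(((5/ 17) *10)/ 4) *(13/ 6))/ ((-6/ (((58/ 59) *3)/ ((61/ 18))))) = -56550/ 61183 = -0.92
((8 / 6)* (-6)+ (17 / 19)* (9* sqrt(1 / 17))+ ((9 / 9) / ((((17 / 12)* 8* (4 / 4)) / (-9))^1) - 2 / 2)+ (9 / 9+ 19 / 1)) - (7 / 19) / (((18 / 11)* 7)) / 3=9* sqrt(17) / 19+ 88912 / 8721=12.15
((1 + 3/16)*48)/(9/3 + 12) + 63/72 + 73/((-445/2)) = 3095/712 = 4.35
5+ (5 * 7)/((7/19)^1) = 100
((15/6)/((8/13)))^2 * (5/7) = 21125/1792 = 11.79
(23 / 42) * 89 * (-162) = -55269 / 7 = -7895.57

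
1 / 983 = 0.00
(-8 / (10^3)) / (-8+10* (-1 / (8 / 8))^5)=0.00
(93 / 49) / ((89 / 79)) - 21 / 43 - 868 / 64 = -37103051 / 3000368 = -12.37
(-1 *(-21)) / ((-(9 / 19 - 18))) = 1.20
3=3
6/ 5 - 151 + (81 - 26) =-474/ 5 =-94.80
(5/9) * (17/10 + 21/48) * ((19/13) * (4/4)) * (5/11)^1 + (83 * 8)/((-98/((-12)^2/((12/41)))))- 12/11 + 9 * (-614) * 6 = -4090950403/112112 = -36489.85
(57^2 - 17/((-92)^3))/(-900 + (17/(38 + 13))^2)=-22769615961/6306594112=-3.61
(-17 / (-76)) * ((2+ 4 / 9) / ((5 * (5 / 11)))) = 2057 / 8550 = 0.24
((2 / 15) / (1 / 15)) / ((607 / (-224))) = -448 / 607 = -0.74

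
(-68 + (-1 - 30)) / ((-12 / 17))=561 / 4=140.25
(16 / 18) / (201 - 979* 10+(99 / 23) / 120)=-7360 / 79396623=-0.00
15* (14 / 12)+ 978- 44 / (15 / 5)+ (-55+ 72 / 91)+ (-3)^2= 510851 / 546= 935.62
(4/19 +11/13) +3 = 4.06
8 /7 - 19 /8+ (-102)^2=582555 /56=10402.77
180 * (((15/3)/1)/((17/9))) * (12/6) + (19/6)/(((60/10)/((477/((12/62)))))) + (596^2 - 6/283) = 41274873163/115464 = 357469.63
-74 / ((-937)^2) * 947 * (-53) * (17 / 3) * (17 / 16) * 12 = 536692363 / 1755938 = 305.64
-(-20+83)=-63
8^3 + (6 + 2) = 520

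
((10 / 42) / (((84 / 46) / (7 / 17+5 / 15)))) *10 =21850 / 22491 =0.97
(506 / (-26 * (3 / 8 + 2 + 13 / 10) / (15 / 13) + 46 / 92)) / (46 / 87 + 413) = -4402200 / 296126687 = -0.01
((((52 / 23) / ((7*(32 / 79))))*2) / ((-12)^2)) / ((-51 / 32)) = -1027 / 147798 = -0.01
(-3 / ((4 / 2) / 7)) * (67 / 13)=-54.12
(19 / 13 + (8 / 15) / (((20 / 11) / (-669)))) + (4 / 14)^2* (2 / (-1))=-3104447 / 15925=-194.94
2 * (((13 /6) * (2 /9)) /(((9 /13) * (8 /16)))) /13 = 52 /243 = 0.21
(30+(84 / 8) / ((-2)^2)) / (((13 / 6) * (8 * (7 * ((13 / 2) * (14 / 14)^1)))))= 783 / 18928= 0.04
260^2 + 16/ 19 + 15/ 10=2568889/ 38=67602.34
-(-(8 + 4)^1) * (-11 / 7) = -18.86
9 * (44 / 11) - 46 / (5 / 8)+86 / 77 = -14046 / 385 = -36.48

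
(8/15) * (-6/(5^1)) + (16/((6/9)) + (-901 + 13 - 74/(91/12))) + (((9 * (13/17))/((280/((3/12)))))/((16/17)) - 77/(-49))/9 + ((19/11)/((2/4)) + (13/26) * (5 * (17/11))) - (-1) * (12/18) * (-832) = -163928790073/115315200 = -1421.57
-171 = -171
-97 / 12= -8.08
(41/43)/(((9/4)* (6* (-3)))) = -82/3483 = -0.02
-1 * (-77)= 77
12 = 12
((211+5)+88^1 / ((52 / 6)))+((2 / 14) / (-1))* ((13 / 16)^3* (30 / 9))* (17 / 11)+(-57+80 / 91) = 1043299547 / 6150144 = 169.64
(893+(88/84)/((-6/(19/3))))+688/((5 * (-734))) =891.71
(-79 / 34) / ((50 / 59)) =-4661 / 1700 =-2.74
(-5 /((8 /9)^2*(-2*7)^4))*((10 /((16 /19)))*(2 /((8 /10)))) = -192375 /39337984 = -0.00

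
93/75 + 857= 21456/25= 858.24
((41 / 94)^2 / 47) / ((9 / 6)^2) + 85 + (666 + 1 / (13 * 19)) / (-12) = 27235575781 / 923194116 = 29.50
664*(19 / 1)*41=517256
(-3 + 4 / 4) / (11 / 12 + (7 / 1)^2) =-24 / 599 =-0.04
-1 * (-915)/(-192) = -305/64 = -4.77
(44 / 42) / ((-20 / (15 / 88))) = -1 / 112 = -0.01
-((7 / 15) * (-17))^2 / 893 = -14161 / 200925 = -0.07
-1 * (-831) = 831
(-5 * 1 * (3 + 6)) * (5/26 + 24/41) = -37305/1066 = -35.00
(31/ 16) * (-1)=-31/ 16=-1.94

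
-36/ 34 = -18/ 17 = -1.06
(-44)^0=1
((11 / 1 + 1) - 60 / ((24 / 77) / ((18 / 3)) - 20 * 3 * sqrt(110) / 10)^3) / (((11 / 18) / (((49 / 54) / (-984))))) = -6606233037118199769221 / 364825830819507836260064 - 2297861438205795 * sqrt(110) / 66331969239910515683648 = -0.02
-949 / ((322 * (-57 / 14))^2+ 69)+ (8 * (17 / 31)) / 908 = 51760747 / 12095125230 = 0.00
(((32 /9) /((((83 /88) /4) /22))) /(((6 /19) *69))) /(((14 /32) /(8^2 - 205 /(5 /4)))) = -3766681600 /1082403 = -3479.93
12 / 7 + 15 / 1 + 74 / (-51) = 5449 / 357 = 15.26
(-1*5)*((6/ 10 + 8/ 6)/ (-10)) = 29/ 30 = 0.97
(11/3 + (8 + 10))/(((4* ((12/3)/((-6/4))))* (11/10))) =-325/176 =-1.85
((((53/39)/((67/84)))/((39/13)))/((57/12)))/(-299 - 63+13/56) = -332416/1005798573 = -0.00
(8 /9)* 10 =80 /9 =8.89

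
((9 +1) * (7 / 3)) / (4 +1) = 14 / 3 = 4.67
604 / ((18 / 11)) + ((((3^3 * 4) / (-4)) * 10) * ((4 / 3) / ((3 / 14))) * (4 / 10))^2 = 4067578 / 9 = 451953.11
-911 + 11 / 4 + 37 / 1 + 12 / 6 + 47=-3289 / 4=-822.25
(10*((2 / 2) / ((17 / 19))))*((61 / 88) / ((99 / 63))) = 40565 / 8228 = 4.93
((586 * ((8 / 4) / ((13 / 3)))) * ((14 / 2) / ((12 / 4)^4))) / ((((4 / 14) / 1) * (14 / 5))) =10255 / 351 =29.22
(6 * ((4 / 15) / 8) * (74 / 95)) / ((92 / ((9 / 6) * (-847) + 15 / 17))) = -1597179 / 742900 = -2.15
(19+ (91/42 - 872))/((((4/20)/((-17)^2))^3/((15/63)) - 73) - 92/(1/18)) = 77013931090625/156501963003624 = 0.49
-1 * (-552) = 552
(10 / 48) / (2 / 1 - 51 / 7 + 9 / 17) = -595 / 13584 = -0.04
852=852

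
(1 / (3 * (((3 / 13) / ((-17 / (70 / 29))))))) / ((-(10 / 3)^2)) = 6409 / 7000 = 0.92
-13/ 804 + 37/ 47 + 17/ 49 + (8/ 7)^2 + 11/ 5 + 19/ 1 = 218713577/ 9258060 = 23.62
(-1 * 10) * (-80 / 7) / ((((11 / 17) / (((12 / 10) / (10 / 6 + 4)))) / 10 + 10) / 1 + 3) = 28800 / 3353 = 8.59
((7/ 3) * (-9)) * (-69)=1449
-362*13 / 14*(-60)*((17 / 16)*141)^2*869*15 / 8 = 2643384199952925 / 3584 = 737551395076.15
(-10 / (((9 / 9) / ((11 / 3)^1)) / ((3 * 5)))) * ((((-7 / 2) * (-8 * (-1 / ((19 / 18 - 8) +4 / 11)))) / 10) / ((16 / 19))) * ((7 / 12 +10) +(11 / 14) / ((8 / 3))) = -126042675 / 41696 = -3022.90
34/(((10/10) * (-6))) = -17/3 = -5.67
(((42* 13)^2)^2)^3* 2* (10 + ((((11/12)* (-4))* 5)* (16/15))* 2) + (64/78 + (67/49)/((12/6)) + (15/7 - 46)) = -156203648176805665552833371804560062545/3822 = -40869609674726757078187700000000000.00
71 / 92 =0.77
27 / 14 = 1.93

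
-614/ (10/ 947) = -290729/ 5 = -58145.80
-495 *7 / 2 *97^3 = -3162411945 / 2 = -1581205972.50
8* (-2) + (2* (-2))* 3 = -28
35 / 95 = 7 / 19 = 0.37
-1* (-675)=675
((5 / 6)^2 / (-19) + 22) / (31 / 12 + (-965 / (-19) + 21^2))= 0.04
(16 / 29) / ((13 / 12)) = 192 / 377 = 0.51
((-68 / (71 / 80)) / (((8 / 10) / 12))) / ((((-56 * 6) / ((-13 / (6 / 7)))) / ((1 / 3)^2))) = -11050 / 1917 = -5.76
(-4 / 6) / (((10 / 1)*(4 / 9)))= -3 / 20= -0.15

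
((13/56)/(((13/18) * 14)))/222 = 3/29008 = 0.00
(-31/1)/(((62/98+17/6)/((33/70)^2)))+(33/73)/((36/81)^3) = 376269003/119019200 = 3.16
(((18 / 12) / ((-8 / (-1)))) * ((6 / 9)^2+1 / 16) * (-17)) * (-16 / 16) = 1241 / 768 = 1.62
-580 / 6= -290 / 3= -96.67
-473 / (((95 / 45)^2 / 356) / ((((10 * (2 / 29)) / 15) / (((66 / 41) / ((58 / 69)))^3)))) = -3549163535152 / 14349601629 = -247.34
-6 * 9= -54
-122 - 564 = -686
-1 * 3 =-3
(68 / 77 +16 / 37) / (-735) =-0.00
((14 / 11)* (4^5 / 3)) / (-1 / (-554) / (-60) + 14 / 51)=2700328960 / 1706133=1582.72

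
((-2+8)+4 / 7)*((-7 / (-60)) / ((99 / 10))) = 23 / 297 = 0.08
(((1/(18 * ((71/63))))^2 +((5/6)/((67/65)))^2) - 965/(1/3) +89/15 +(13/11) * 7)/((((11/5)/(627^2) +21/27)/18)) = -209635337372685471/3145121004314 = -66654.14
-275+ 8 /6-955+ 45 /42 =-51559 /42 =-1227.60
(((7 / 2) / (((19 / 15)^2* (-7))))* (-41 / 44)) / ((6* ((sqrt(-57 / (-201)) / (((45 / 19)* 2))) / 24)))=10.33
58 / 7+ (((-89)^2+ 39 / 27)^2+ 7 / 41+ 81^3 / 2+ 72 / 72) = 2930556615691 / 46494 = 63030855.93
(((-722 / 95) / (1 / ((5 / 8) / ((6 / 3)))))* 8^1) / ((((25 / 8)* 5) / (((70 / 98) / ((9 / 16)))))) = -2432 / 1575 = -1.54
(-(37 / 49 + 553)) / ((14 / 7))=-13567 / 49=-276.88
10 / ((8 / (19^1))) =95 / 4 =23.75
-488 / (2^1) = -244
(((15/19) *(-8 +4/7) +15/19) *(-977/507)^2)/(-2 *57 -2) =71589675/440639108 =0.16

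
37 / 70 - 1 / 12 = 187 / 420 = 0.45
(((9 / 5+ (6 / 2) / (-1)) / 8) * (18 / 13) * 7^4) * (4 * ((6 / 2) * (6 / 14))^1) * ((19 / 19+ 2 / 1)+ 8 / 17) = -9835182 / 1105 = -8900.62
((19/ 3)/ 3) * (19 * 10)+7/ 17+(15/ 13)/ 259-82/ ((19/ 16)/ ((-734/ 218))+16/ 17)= 7934435575702/ 30262545495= 262.19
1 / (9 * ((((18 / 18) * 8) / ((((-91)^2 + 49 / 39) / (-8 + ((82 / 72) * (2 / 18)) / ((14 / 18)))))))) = -1130528 / 77025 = -14.68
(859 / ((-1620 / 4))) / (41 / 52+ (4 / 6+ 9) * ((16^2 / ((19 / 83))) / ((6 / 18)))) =-848692 / 12977319015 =-0.00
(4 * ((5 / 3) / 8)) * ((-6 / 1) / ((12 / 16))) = -20 / 3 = -6.67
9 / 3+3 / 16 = 51 / 16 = 3.19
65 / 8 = 8.12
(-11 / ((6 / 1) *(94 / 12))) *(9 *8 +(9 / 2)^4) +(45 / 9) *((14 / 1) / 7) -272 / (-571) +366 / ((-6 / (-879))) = 22979622759 / 429392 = 53516.65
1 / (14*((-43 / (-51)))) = 51 / 602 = 0.08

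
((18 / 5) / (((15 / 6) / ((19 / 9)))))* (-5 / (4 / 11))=-209 / 5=-41.80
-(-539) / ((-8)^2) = 539 / 64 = 8.42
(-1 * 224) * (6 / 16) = -84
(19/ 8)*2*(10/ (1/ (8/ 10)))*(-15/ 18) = -95/ 3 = -31.67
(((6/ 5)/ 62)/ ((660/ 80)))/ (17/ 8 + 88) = 32/ 1229305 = 0.00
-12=-12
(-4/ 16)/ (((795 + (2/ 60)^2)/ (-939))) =211275/ 715501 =0.30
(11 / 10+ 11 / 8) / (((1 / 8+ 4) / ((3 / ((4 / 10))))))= 9 / 2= 4.50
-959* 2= -1918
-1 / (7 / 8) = -8 / 7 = -1.14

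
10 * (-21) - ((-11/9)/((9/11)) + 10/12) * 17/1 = -32201/162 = -198.77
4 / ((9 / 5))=20 / 9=2.22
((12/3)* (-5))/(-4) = 5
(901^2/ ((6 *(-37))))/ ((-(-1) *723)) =-5.06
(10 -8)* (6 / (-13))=-12 / 13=-0.92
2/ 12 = 1/ 6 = 0.17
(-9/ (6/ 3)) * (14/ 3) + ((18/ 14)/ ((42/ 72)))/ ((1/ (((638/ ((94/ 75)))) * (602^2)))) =406606881.13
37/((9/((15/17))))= 185/51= 3.63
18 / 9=2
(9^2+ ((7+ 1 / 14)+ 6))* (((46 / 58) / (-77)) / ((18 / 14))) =-10097 / 13398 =-0.75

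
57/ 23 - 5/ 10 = 91/ 46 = 1.98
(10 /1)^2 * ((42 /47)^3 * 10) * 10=740880000 /103823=7135.99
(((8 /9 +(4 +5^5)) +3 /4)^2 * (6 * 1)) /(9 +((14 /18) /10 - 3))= 9675477.00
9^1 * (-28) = -252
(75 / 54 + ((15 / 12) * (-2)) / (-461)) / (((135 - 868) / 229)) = -1324765 / 3041217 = -0.44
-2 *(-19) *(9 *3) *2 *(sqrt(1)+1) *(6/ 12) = 2052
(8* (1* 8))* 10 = 640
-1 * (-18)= 18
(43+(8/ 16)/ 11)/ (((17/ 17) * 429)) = 947/ 9438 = 0.10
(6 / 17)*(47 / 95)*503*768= 108937728 / 1615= 67453.70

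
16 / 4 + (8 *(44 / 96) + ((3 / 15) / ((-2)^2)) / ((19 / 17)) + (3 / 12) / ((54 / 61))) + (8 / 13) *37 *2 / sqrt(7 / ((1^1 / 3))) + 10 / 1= 592 *sqrt(21) / 273 + 369233 / 20520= 27.93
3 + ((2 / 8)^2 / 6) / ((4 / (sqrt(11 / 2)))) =sqrt(22) / 768 + 3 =3.01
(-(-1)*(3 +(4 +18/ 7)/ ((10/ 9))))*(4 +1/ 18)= 3796/ 105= 36.15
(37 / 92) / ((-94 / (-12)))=111 / 2162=0.05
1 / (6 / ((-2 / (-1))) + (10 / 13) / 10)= 13 / 40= 0.32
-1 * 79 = -79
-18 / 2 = -9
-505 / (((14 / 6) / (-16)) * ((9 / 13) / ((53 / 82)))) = 2783560 / 861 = 3232.94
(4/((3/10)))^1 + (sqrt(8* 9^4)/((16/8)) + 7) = 61/3 + 81* sqrt(2) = 134.88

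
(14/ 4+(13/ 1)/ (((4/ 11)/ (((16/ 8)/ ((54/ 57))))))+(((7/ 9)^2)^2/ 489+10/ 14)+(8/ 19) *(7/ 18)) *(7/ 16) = 34.93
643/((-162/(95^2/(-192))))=5803075/31104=186.57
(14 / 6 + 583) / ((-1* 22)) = -878 / 33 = -26.61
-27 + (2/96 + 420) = 18865/48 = 393.02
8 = 8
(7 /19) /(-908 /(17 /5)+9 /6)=-238 /171551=-0.00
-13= -13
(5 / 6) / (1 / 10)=8.33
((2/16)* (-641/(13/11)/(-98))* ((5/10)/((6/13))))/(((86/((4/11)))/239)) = 153199/202272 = 0.76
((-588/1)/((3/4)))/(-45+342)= -2.64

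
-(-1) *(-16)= -16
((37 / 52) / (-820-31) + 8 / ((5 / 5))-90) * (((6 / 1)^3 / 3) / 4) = -882657 / 598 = -1476.02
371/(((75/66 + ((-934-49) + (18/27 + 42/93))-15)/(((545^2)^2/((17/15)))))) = -200903176195548750/6926803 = -29003737538.88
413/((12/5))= 2065/12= 172.08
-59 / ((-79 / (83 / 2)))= 30.99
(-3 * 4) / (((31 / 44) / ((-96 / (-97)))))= -50688 / 3007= -16.86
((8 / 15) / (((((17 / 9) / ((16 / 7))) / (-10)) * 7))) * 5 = -3840 / 833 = -4.61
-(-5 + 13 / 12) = 47 / 12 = 3.92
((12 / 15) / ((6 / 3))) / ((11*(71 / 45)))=18 / 781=0.02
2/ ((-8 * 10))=-1/ 40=-0.02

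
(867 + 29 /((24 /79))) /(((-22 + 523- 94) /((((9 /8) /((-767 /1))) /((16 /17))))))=-0.00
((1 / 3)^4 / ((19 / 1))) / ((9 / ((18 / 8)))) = 1 / 6156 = 0.00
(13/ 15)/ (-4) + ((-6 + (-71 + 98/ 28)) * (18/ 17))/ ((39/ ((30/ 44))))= -230053/ 145860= -1.58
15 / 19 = 0.79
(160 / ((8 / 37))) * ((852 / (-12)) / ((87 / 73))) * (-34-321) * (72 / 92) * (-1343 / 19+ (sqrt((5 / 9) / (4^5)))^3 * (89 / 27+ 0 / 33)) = -10971564097800 / 12673+ 151475118625 * sqrt(5) / 663883776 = -865742731.17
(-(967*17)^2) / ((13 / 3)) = -810722163 / 13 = -62363243.31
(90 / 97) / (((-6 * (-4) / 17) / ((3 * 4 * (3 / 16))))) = 2295 / 1552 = 1.48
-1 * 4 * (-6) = 24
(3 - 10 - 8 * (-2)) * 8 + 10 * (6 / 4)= 87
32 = 32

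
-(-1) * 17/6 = 17/6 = 2.83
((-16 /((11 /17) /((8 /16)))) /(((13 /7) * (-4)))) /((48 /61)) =7259 /3432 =2.12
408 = 408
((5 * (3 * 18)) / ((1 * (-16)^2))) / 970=27 / 24832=0.00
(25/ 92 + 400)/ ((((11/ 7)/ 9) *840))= 2.73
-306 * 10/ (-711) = 340/ 79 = 4.30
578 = 578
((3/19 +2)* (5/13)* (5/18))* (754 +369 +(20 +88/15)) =185935/702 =264.86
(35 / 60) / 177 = 7 / 2124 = 0.00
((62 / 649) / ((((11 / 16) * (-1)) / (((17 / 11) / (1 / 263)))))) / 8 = -554404 / 78529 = -7.06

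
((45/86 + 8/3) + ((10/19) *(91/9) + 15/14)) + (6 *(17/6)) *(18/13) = 22162324/669123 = 33.12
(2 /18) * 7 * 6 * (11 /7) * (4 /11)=8 /3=2.67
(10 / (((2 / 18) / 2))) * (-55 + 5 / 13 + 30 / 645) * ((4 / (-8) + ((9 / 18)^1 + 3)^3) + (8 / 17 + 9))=-4839383340 / 9503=-509247.96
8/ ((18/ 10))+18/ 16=401/ 72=5.57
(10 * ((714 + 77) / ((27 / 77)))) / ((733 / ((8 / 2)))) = 2436280 / 19791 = 123.10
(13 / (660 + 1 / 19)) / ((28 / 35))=1235 / 50164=0.02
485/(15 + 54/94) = 22795/732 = 31.14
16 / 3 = 5.33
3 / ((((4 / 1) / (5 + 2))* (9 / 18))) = 21 / 2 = 10.50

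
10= 10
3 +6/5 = 4.20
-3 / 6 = -1 / 2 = -0.50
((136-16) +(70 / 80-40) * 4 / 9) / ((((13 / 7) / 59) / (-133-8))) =-35852117 / 78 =-459642.53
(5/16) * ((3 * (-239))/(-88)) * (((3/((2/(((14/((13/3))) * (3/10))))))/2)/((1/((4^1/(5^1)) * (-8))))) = -135513/11440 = -11.85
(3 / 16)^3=27 / 4096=0.01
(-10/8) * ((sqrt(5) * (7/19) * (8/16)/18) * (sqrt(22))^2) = -385 * sqrt(5)/1368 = -0.63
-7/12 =-0.58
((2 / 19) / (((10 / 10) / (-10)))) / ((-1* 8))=0.13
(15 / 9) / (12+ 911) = 5 / 2769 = 0.00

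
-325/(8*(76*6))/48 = -325/175104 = -0.00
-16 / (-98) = 8 / 49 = 0.16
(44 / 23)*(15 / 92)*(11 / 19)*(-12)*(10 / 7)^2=-2178000 / 492499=-4.42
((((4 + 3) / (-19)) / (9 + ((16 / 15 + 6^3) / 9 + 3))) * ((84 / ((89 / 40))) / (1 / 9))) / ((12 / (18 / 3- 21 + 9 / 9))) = 8334900 / 2061329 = 4.04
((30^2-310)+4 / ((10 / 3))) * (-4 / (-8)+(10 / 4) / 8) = 9607 / 20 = 480.35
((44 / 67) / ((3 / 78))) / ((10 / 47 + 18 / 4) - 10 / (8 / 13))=-215072 / 145323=-1.48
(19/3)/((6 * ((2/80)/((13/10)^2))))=3211/45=71.36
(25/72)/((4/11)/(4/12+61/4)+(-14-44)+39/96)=-41140/6821127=-0.01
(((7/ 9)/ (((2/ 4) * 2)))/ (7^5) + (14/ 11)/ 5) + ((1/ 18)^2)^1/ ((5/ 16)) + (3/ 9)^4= 109664/ 396165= 0.28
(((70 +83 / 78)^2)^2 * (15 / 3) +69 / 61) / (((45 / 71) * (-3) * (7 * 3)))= -3193569.69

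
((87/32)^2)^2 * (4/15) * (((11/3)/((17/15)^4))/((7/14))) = 708960792375/10947264512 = 64.76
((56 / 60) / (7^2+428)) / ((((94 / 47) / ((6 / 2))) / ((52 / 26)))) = 14 / 2385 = 0.01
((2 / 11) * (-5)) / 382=-5 / 2101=-0.00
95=95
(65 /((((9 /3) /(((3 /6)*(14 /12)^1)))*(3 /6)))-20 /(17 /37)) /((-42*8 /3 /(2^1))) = 5585 /17136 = 0.33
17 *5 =85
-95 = -95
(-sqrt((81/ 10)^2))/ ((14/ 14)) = -81/ 10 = -8.10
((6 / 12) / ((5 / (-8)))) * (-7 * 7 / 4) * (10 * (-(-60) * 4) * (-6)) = -141120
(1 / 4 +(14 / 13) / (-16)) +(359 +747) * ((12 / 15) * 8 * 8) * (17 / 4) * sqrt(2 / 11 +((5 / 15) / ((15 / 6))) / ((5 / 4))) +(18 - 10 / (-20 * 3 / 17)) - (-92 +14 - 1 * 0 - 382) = 150077 / 312 +1203328 * sqrt(7854) / 825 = 129744.40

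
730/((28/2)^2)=365/98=3.72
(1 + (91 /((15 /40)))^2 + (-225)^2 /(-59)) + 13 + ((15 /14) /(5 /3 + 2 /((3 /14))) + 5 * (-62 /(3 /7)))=4687271315 /81774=57319.82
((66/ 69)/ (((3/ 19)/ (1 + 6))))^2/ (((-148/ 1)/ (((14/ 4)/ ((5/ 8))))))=-59930332/ 880785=-68.04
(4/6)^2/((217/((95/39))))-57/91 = -47329/76167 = -0.62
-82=-82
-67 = -67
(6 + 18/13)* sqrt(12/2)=18.09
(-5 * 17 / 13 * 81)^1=-6885 / 13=-529.62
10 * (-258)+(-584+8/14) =-22144/7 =-3163.43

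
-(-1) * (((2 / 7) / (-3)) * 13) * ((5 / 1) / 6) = -65 / 63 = -1.03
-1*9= -9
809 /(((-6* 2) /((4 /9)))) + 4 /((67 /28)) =-51179 /1809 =-28.29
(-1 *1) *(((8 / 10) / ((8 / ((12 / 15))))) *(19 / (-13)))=38 / 325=0.12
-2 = -2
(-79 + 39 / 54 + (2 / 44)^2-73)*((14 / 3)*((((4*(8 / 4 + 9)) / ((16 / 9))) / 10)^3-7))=-5761.23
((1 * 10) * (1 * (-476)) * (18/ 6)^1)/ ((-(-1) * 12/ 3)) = -3570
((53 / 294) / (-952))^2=2809 / 78337292544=0.00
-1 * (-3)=3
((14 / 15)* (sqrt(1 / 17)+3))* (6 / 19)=0.96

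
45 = 45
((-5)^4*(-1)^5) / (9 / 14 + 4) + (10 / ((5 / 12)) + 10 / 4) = -2811 / 26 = -108.12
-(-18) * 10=180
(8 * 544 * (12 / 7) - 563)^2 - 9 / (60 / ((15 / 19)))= 177174854323 / 3724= 47576491.49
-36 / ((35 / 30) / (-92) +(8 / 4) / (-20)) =99360 / 311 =319.49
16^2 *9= 2304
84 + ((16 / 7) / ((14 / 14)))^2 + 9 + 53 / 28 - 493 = -77005 / 196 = -392.88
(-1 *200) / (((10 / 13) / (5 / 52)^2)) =-125 / 52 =-2.40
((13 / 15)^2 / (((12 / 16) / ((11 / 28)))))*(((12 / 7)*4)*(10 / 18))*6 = 59488 / 6615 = 8.99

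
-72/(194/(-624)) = 22464/97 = 231.59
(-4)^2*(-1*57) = -912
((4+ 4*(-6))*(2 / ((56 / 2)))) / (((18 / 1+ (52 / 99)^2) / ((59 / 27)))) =-107085 / 626927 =-0.17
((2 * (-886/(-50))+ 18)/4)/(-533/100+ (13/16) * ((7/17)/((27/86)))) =-1226448/391469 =-3.13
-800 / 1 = -800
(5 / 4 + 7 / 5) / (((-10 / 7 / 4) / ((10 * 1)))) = -74.20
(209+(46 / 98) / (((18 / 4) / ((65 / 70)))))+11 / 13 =8425223 / 40131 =209.94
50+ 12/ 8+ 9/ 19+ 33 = 3229/ 38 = 84.97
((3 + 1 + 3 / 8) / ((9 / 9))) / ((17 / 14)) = 245 / 68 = 3.60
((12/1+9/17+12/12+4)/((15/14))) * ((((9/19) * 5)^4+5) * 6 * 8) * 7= 444109199744/2215457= 200459.41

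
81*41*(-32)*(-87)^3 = 69980430816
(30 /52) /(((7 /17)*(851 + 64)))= 0.00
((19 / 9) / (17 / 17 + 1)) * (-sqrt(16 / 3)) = -38 * sqrt(3) / 27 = -2.44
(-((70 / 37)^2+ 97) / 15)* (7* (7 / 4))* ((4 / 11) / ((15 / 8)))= -53975656 / 3388275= -15.93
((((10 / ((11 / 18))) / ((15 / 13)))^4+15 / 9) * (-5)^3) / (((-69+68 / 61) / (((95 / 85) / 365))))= 51482660999675 / 225719462463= 228.08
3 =3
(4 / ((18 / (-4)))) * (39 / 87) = -104 / 261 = -0.40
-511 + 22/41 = -20929/41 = -510.46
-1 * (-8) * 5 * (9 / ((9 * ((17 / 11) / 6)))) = 2640 / 17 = 155.29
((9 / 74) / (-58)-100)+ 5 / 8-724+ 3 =-7042117 / 8584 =-820.38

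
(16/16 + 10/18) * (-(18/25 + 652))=-1015.34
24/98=12/49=0.24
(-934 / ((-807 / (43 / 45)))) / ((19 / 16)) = 642592 / 689985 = 0.93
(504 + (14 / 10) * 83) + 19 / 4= 12499 / 20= 624.95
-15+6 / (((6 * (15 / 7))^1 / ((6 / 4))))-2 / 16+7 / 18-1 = -5413 / 360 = -15.04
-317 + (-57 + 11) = -363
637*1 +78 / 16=641.88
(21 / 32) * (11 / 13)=231 / 416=0.56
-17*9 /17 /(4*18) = -1 /8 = -0.12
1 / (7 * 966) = 1 / 6762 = 0.00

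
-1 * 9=-9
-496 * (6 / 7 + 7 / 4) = -9052 / 7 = -1293.14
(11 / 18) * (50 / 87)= 275 / 783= 0.35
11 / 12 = 0.92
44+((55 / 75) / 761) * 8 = 502348 / 11415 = 44.01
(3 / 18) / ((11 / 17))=17 / 66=0.26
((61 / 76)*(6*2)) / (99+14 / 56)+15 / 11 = 121197 / 82973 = 1.46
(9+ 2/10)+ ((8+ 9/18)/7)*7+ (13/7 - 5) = 1019/70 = 14.56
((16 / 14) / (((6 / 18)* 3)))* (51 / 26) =2.24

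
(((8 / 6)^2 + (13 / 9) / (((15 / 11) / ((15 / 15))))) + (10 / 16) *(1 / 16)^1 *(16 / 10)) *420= 43841 / 36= 1217.81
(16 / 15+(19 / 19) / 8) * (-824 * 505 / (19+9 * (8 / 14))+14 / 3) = -20533.70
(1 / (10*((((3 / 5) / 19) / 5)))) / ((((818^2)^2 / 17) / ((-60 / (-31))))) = 8075 / 6939767374328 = 0.00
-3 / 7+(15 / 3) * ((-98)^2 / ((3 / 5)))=1680691 / 21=80032.90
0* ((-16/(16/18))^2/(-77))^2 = 0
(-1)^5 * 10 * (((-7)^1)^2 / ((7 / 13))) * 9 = -8190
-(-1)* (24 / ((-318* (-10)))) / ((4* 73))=1 / 38690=0.00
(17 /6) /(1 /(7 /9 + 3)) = 289 /27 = 10.70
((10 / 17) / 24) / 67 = 0.00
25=25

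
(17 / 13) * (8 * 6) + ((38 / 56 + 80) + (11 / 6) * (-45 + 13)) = 92581 / 1092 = 84.78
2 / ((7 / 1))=0.29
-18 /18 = -1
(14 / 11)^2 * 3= 588 / 121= 4.86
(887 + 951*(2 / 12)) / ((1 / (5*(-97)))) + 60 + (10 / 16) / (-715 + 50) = -539455981 / 1064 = -507007.50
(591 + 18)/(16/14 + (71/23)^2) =57.06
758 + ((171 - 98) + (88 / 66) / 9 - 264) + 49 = 16636 / 27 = 616.15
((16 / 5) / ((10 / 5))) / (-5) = -8 / 25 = -0.32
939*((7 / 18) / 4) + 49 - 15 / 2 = 3187 / 24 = 132.79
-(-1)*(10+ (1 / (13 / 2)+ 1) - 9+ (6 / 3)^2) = 80 / 13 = 6.15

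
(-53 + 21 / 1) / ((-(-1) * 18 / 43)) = -688 / 9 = -76.44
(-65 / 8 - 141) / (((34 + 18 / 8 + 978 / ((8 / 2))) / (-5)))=5965 / 2246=2.66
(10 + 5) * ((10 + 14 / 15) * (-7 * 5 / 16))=-1435 / 4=-358.75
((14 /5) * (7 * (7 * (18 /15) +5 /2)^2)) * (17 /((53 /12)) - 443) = -541999339 /530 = -1022640.26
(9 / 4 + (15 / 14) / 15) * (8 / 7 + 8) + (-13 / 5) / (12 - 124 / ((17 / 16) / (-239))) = 2466765171 / 116223100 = 21.22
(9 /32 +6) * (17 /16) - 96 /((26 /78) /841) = -124007079 /512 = -242201.33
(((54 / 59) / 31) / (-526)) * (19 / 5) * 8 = -4104 / 2405135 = -0.00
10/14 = 5/7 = 0.71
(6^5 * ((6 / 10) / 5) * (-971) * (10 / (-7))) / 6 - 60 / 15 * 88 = 7538176 / 35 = 215376.46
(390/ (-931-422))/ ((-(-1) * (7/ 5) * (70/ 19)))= -1235/ 22099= -0.06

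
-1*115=-115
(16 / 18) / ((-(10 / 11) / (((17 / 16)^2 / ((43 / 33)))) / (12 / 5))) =-34969 / 17200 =-2.03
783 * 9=7047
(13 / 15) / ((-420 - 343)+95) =-13 / 10020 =-0.00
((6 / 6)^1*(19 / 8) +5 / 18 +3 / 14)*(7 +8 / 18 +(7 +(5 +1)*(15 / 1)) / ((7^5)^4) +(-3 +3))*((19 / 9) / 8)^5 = 4782020829866921800459372925 / 175079918992658322140481650688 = 0.03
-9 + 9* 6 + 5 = 50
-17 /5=-3.40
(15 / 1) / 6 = 5 / 2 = 2.50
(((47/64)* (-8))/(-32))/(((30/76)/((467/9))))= 417031/17280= 24.13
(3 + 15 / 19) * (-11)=-41.68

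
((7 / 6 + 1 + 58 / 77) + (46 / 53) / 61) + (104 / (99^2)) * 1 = 1306330241 / 443612862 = 2.94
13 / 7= 1.86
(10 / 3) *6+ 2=22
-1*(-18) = 18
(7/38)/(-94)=-7/3572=-0.00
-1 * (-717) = 717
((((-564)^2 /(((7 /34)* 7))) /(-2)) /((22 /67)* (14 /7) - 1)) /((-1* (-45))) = 40256816 /5635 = 7144.07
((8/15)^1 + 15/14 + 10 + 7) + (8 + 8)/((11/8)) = 69857/2310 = 30.24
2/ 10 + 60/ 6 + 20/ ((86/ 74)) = 5893/ 215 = 27.41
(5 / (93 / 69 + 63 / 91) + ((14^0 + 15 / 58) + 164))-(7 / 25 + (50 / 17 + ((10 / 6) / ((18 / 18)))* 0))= 123666389 / 751825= 164.49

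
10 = 10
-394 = -394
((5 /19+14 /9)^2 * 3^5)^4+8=7088725039877640936089 /16983563041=417387389369.64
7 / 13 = 0.54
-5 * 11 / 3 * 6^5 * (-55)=7840800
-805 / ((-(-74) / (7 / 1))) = -5635 / 74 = -76.15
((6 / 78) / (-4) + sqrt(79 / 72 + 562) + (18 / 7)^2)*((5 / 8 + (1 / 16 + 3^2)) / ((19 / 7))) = 108.22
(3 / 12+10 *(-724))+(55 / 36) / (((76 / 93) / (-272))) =-1766603 / 228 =-7748.26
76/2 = 38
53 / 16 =3.31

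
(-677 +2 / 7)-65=-741.71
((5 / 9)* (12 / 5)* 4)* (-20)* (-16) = 5120 / 3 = 1706.67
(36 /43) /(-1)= -36 /43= -0.84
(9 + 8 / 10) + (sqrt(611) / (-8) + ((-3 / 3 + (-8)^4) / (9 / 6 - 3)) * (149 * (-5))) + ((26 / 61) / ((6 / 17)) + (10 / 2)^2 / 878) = 2033857.95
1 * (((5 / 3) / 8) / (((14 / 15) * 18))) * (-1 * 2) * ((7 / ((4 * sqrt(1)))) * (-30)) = 125 / 96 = 1.30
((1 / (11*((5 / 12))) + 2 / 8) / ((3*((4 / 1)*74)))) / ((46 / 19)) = 1957 / 8986560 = 0.00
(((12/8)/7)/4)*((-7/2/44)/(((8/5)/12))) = -45/1408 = -0.03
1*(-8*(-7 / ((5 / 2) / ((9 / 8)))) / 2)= 63 / 5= 12.60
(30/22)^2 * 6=1350/121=11.16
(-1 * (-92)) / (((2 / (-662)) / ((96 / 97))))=-2923392 / 97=-30138.06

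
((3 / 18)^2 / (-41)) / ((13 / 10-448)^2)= -25 / 7363058841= -0.00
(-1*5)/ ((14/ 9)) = -3.21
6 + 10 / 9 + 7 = 127 / 9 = 14.11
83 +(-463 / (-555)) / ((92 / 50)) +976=1059.45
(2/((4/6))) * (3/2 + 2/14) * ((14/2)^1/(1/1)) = 34.50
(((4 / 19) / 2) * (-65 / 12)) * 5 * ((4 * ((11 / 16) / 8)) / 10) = -715 / 7296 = -0.10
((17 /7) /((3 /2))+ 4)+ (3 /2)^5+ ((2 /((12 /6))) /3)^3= 13.25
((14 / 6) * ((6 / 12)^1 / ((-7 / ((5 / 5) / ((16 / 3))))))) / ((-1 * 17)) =0.00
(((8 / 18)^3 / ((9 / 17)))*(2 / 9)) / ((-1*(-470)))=1088 / 13876515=0.00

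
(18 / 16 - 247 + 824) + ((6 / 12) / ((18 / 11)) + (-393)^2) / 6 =2842525 / 108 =26319.68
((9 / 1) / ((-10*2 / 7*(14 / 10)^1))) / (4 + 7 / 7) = -9 / 20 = -0.45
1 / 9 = 0.11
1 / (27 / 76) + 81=2263 / 27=83.81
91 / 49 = 13 / 7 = 1.86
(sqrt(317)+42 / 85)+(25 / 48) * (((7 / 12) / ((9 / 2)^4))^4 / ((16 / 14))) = 18911924047493318996 / 38274132000734775855+sqrt(317) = 18.30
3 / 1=3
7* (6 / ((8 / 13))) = 273 / 4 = 68.25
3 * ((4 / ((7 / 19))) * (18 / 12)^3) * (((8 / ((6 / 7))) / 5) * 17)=3488.40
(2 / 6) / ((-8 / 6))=-1 / 4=-0.25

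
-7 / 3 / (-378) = 1 / 162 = 0.01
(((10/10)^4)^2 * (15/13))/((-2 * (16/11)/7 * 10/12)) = -693/208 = -3.33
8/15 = 0.53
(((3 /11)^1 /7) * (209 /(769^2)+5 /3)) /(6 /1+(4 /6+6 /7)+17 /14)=17744592 /2387324357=0.01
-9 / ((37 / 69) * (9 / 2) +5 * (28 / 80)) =-828 / 383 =-2.16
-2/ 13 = -0.15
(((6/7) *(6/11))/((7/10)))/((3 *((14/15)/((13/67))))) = 11700/252791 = 0.05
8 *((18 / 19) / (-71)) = -144 / 1349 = -0.11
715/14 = 51.07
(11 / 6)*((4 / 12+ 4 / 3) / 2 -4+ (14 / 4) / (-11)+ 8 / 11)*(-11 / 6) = 1001 / 108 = 9.27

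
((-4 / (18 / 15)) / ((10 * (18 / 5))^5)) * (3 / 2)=-5 / 60466176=-0.00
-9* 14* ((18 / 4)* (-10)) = 5670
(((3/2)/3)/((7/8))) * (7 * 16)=64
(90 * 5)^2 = 202500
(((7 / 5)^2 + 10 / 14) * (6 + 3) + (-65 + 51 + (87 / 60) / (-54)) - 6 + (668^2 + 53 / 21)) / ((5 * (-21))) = -16867515377 / 3969000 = -4249.81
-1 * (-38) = 38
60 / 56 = 15 / 14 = 1.07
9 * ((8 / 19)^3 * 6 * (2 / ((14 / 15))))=414720 / 48013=8.64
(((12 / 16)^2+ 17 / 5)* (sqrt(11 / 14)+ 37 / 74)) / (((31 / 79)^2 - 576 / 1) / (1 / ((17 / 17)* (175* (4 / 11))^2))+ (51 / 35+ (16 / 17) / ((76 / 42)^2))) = -0.00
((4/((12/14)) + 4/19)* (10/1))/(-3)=-2780/171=-16.26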